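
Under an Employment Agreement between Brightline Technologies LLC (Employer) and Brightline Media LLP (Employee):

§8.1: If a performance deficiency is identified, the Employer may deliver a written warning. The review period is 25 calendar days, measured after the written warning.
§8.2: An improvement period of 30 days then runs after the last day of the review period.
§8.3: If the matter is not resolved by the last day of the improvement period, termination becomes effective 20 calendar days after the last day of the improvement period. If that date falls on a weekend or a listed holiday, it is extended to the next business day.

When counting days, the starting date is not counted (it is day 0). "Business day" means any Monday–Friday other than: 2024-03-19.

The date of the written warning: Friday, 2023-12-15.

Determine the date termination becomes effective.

2024-02-28

Adding 25 calendar days to 2023-12-15 gives 2024-01-09, which is the last day of the review period.
The last day of the improvement period: 2024-01-09 + 30 days = 2024-02-08.
The date termination becomes effective: 2024-02-08 + 20 days = 2024-02-28. 2024-02-28 is a Wednesday and is not a listed holiday, so no roll-forward applies.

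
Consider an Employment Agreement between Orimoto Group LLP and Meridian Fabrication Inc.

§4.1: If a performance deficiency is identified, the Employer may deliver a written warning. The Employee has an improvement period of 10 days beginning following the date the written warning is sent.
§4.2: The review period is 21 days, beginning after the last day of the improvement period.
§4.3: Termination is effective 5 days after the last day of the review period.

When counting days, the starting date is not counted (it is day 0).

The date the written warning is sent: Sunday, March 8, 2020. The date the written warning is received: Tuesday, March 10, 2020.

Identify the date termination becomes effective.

The last day of the improvement period: 10 calendar days after March 8, 2020 is March 18, 2020.
Adding 21 calendar days to March 18, 2020 gives April 8, 2020, which is the last day of the review period.
Adding 5 calendar days to April 8, 2020 gives April 13, 2020, which is the date termination becomes effective.

April 13, 2020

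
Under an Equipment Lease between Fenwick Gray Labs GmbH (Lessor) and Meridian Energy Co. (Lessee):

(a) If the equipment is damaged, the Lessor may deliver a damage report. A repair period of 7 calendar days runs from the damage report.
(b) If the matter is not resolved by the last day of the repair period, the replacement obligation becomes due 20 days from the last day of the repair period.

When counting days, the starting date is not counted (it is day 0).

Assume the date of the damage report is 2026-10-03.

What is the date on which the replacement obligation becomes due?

2026-10-30

The last day of the repair period: 2026-10-03 + 7 days = 2026-10-10.
The date on which the replacement obligation becomes due: 2026-10-10 + 20 days = 2026-10-30.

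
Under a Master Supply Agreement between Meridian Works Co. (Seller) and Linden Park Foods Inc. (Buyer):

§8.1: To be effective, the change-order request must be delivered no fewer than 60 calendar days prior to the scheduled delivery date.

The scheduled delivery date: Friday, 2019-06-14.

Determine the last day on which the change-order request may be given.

Counting back 60 calendar days from 2019-06-14 gives 2019-04-15.

2019-04-15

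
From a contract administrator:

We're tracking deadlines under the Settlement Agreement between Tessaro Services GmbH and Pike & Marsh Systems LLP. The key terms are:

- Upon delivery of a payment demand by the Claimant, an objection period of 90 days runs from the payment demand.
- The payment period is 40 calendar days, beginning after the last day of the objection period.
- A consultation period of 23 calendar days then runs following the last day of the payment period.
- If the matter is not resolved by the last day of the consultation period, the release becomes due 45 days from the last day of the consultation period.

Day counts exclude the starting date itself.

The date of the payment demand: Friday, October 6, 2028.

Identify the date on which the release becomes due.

Adding 90 calendar days to October 6, 2028 gives January 4, 2029, which is the last day of the objection period.
The last day of the payment period: 40 calendar days after January 4, 2029 is February 13, 2029.
Adding 23 calendar days to February 13, 2029 gives March 8, 2029, which is the last day of the consultation period.
The date on which the release becomes due: 45 calendar days after March 8, 2029 is April 22, 2029.

April 22, 2029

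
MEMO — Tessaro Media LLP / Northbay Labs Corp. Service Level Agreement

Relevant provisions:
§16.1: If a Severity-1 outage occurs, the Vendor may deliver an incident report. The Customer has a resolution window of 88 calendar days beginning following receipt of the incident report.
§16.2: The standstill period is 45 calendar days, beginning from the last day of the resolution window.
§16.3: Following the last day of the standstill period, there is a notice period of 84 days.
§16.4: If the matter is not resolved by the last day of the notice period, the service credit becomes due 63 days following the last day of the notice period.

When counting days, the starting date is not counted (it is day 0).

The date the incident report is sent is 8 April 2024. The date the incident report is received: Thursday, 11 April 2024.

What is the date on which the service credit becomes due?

16 January 2025

Adding 88 calendar days to 11 April 2024 gives 8 July 2024, which is the last day of the resolution window.
The last day of the standstill period: 45 calendar days after 8 July 2024 is 22 August 2024.
The last day of the notice period: 84 calendar days after 22 August 2024 is 14 November 2024.
Adding 63 calendar days to 14 November 2024 gives 16 January 2025, which is the date on which the service credit becomes due.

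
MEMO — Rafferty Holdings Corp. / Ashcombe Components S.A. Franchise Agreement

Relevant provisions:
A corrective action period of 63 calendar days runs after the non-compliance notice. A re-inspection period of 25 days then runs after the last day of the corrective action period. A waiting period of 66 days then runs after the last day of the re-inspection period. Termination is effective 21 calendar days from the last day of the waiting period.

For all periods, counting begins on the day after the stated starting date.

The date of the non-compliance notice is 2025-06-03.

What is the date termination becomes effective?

2025-11-25

The last day of the corrective action period: 63 calendar days after 2025-06-03 is 2025-08-05.
Adding 25 calendar days to 2025-08-05 gives 2025-08-30, which is the last day of the re-inspection period.
The last day of the waiting period: 66 calendar days after 2025-08-30 is 2025-11-04.
The date termination becomes effective: 21 calendar days after 2025-11-04 is 2025-11-25.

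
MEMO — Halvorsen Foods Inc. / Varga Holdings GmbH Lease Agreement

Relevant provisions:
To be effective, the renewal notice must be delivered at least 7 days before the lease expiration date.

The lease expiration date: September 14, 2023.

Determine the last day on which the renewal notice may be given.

September 7, 2023

September 14, 2023 minus 7 days is September 7, 2023.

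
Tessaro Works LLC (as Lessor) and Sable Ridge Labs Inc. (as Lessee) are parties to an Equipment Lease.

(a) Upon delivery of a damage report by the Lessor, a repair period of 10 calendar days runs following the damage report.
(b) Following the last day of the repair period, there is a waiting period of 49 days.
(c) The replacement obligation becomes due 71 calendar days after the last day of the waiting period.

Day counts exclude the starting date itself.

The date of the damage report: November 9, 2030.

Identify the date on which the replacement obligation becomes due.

March 19, 2031

The last day of the repair period: November 9, 2030 + 10 days = November 19, 2030.
The last day of the waiting period: 49 calendar days after November 19, 2030 is January 7, 2031.
Adding 71 calendar days to January 7, 2031 gives March 19, 2031, which is the date on which the replacement obligation becomes due.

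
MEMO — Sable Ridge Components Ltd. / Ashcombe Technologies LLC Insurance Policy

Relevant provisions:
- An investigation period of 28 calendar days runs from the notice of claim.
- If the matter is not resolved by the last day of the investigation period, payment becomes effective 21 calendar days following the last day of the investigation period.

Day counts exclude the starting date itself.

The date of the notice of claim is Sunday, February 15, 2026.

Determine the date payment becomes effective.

April 5, 2026

Adding 28 calendar days to February 15, 2026 gives March 15, 2026, which is the last day of the investigation period.
Adding 21 calendar days to March 15, 2026 gives April 5, 2026, which is the date payment becomes effective.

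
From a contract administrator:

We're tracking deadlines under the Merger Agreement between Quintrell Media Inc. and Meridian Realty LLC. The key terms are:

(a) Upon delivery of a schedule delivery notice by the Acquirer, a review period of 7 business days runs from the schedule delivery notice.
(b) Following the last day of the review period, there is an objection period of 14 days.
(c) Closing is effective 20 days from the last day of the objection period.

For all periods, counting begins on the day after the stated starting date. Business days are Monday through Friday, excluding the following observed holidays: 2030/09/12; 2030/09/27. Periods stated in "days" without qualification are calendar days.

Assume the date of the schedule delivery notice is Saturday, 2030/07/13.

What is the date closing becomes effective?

From Saturday, 2030/07/13, 7 business days (Jul 15, Jul 16, Jul 17, Jul 18, Jul 19, Jul 22, Jul 23, skipping weekends) brings us to Tuesday, 2030/07/23, which is the last day of the review period.
The last day of the objection period: 14 calendar days after 2030/07/23 is 2030/08/06.
Adding 20 calendar days to 2030/08/06 gives 2030/08/26, which is the date closing becomes effective.

2030/08/26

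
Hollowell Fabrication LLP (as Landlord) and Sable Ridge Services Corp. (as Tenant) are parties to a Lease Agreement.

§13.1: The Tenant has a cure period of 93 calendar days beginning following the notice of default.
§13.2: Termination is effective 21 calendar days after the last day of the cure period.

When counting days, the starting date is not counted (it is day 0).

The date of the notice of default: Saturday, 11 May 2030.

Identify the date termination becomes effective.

The last day of the cure period: 11 May 2030 + 93 days = 12 August 2030.
Adding 21 calendar days to 12 August 2030 gives 2 September 2030, which is the date termination becomes effective.

2 September 2030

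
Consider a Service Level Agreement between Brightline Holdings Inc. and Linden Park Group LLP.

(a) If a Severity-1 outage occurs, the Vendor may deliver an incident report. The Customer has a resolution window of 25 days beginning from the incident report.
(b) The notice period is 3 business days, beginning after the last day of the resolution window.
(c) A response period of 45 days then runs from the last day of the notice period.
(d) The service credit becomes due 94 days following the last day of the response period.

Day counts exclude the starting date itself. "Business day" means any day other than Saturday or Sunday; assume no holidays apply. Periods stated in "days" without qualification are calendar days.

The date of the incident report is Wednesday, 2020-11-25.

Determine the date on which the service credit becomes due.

2021-05-11

The last day of the resolution window: 2020-11-25 + 25 days = 2020-12-20.
The last day of the notice period: counting 3 business days from Sunday, 2020-12-20 (Dec 21, Dec 22, Dec 23, skipping weekends) reaches Wednesday, 2020-12-23.
The last day of the response period: 2020-12-23 + 45 days = 2021-02-06.
The date on which the service credit becomes due: 2021-02-06 + 94 days = 2021-05-11.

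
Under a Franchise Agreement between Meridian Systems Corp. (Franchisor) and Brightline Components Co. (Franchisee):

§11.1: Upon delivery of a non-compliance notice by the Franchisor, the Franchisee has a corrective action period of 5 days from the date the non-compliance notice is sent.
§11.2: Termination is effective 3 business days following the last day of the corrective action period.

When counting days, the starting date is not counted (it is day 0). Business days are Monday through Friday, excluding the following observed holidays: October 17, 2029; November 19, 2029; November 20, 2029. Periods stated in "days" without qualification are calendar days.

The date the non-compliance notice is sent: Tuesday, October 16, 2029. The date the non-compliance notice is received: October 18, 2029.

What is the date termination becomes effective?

October 24, 2029

Adding 5 calendar days to October 16, 2029 gives October 21, 2029, which is the last day of the corrective action period.
The date termination becomes effective: counting 3 business days from Sunday, October 21, 2029 (Oct 22, Oct 23, Oct 24, skipping weekends) reaches Wednesday, October 24, 2029.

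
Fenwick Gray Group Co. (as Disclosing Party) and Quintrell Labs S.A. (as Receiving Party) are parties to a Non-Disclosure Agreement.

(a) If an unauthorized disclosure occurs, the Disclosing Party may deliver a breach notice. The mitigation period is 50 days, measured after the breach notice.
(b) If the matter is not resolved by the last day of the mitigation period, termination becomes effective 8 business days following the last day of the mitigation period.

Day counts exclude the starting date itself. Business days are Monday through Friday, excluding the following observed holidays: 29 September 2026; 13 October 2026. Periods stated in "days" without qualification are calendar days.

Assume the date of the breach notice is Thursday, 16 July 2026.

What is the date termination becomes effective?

16 September 2026

The last day of the mitigation period: 16 July 2026 + 50 days = 4 September 2026.
From Friday, 4 September 2026, 8 business days (Sep 7, Sep 8, Sep 9, Sep 10, Sep 11, Sep 14, Sep 15, Sep 16, skipping weekends) brings us to Wednesday, 16 September 2026, which is the date termination becomes effective.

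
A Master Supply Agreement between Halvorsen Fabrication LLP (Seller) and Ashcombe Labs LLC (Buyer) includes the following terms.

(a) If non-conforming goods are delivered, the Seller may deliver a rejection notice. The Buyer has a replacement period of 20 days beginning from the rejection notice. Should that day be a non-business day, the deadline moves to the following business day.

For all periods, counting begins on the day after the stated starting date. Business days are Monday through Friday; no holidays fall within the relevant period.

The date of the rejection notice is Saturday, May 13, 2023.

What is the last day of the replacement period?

June 2, 2023

Adding 20 calendar days to May 13, 2023 gives June 2, 2023, which is the last day of the replacement period. June 2, 2023 is a Friday, so no roll-forward applies.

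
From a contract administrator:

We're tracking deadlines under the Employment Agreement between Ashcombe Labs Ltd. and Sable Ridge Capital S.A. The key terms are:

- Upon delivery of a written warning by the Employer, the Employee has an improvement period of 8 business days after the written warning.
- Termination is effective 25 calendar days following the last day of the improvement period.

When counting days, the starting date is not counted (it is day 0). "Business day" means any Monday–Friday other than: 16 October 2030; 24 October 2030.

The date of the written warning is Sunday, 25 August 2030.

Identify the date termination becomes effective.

The last day of the improvement period: 8 business days after Sunday, 25 August 2030, skipping weekends — Aug 26, Aug 27, Aug 28, Aug 29, Aug 30, Sep 2, Sep 3, Sep 4 — lands on Wednesday, 4 September 2030.
Adding 25 calendar days to 4 September 2030 gives 29 September 2030, which is the date termination becomes effective.

29 September 2030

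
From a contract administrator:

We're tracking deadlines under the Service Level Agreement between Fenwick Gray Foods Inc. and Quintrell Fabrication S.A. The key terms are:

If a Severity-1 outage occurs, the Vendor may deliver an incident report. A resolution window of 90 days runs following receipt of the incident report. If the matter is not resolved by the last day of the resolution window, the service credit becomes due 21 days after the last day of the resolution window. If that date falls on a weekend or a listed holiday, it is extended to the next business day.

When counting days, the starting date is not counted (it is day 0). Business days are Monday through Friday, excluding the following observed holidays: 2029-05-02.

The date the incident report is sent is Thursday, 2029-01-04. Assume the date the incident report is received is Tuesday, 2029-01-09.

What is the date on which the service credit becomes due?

2029-04-30

The last day of the resolution window: 2029-01-09 + 90 days = 2029-04-09.
The date on which the service credit becomes due: 21 calendar days after 2029-04-09 is 2029-04-30. 2029-04-30 is a Monday and is not a listed holiday, so no roll-forward applies.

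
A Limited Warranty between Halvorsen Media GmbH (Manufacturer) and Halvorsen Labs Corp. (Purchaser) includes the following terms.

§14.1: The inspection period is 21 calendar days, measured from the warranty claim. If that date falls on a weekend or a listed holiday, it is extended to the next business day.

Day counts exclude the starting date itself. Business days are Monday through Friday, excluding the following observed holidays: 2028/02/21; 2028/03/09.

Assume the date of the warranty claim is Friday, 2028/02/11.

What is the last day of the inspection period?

2028/03/03

Adding 21 calendar days to 2028/02/11 gives 2028/03/03, which is the last day of the inspection period. 2028/03/03 is a Friday and is not a listed holiday, so no roll-forward applies.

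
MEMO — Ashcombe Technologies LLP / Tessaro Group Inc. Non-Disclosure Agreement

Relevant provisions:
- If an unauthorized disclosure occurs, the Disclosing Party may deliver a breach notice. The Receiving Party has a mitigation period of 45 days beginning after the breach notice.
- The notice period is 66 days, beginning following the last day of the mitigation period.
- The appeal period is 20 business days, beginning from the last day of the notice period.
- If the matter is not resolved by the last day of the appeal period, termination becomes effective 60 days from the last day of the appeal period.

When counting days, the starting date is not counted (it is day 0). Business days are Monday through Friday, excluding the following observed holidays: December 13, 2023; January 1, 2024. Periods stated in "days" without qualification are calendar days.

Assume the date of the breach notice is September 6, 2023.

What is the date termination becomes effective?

March 24, 2024

The last day of the mitigation period: 45 calendar days after September 6, 2023 is October 21, 2023.
Adding 66 calendar days to October 21, 2023 gives December 26, 2023, which is the last day of the notice period.
From Tuesday, December 26, 2023, 20 business days (Dec 27, Dec 28, Dec 29, Jan 2, …, Jan 22, Jan 23, Jan 24, skipping weekends and the listed holiday on Jan 1) brings us to Wednesday, January 24, 2024, which is the last day of the appeal period.
The date termination becomes effective: January 24, 2024 + 60 days = March 24, 2024.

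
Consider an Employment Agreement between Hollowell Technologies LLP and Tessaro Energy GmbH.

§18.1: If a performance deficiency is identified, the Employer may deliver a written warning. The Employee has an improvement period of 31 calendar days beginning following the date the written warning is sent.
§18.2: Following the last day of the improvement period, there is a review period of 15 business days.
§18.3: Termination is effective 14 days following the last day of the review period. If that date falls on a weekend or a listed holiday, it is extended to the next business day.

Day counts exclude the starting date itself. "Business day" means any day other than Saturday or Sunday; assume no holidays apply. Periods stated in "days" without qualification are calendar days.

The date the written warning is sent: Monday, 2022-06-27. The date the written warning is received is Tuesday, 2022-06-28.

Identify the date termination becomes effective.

2022-09-01

Adding 31 calendar days to 2022-06-27 gives 2022-07-28, which is the last day of the improvement period.
The last day of the review period: counting 15 business days from Thursday, 2022-07-28 (Jul 29, Aug 1, Aug 2, Aug 3, …, Aug 16, Aug 17, Aug 18, skipping weekends) reaches Thursday, 2022-08-18.
The date termination becomes effective: 2022-08-18 + 14 days = 2022-09-01. 2022-09-01 is a Thursday, so no roll-forward applies.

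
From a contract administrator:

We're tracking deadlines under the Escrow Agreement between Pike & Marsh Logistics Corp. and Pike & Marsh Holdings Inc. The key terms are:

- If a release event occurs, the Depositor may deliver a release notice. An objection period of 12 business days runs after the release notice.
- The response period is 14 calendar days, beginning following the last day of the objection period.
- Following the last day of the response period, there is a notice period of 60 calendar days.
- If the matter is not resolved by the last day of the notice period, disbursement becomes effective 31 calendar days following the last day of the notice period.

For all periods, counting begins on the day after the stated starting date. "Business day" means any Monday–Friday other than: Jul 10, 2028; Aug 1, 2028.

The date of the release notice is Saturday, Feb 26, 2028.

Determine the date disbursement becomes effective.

Jun 27, 2028

The last day of the objection period: counting 12 business days from Saturday, Feb 26, 2028 (Feb 28, Feb 29, Mar 1, Mar 2, …, Mar 10, Mar 13, Mar 14, skipping weekends) reaches Tuesday, Mar 14, 2028.
The last day of the response period: 14 calendar days after Mar 14, 2028 is Mar 28, 2028.
Adding 60 calendar days to Mar 28, 2028 gives May 27, 2028, which is the last day of the notice period.
The date disbursement becomes effective: 31 calendar days after May 27, 2028 is Jun 27, 2028.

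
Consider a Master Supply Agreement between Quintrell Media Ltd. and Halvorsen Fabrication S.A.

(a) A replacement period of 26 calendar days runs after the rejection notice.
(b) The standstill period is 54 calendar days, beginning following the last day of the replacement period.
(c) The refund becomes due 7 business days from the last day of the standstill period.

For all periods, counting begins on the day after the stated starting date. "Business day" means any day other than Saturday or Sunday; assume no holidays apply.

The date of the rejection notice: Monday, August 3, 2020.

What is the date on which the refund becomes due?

November 2, 2020

The last day of the replacement period: August 3, 2020 + 26 days = August 29, 2020.
The last day of the standstill period: 54 calendar days after August 29, 2020 is October 22, 2020.
The date on which the refund becomes due: 7 business days after Thursday, October 22, 2020, skipping weekends — Oct 23, Oct 26, Oct 27, Oct 28, Oct 29, Oct 30, Nov 2 — lands on Monday, November 2, 2020.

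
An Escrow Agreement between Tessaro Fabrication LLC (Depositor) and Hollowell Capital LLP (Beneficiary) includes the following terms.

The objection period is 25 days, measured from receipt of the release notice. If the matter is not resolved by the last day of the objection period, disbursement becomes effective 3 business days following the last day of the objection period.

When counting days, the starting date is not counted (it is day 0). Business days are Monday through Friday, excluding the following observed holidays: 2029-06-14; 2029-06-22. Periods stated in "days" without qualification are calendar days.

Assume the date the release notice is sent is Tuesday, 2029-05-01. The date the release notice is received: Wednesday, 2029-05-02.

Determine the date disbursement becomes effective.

2029-05-30

The last day of the objection period: 25 calendar days after 2029-05-02 is 2029-05-27.
From Sunday, 2029-05-27, 3 business days (May 28, May 29, May 30, skipping weekends) brings us to Wednesday, 2029-05-30, which is the date disbursement becomes effective.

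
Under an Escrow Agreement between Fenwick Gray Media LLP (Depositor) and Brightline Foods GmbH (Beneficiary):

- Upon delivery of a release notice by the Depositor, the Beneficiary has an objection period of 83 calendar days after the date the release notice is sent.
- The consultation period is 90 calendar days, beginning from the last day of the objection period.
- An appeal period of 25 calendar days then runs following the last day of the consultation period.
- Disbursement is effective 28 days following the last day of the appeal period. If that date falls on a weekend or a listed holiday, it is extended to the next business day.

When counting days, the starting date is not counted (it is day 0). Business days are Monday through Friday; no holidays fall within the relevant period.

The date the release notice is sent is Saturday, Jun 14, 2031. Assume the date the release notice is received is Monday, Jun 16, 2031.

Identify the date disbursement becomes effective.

The last day of the objection period: Jun 14, 2031 + 83 days = Sep 5, 2031.
The last day of the consultation period: Sep 5, 2031 + 90 days = Dec 4, 2031.
The last day of the appeal period: 25 calendar days after Dec 4, 2031 is Dec 29, 2031.
Adding 28 calendar days to Dec 29, 2031 gives Jan 26, 2032, which is the date disbursement becomes effective. Jan 26, 2032 is a Monday, so no roll-forward applies.

Jan 26, 2032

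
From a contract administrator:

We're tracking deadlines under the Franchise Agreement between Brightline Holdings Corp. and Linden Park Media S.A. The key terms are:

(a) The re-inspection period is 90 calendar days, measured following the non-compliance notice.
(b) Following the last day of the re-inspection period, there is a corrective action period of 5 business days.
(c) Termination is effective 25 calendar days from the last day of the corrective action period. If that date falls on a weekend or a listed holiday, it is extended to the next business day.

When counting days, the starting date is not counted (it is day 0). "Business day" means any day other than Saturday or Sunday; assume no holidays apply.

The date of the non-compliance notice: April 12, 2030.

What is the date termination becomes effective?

August 12, 2030

Adding 90 calendar days to April 12, 2030 gives July 11, 2030, which is the last day of the re-inspection period.
From Thursday, July 11, 2030, 5 business days (Jul 12, Jul 15, Jul 16, Jul 17, Jul 18, skipping weekends) brings us to Thursday, July 18, 2030, which is the last day of the corrective action period.
Adding 25 calendar days to July 18, 2030 gives August 12, 2030, which is the date termination becomes effective. August 12, 2030 is a Monday, so no roll-forward applies.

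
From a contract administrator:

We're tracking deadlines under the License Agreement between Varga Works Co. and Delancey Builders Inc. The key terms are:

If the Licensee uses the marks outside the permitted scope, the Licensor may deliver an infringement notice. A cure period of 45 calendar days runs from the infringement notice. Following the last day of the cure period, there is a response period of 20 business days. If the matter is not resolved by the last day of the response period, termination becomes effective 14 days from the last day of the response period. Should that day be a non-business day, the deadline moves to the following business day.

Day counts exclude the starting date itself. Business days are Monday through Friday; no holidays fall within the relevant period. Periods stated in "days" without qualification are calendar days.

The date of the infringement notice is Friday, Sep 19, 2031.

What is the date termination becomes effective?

The last day of the cure period: Sep 19, 2031 + 45 days = Nov 3, 2031.
From Monday, Nov 3, 2031, 20 business days (Nov 4, Nov 5, Nov 6, Nov 7, …, Nov 27, Nov 28, Dec 1, skipping weekends) brings us to Monday, Dec 1, 2031, which is the last day of the response period.
The date termination becomes effective: 14 calendar days after Dec 1, 2031 is Dec 15, 2031. Dec 15, 2031 is a Monday, so no roll-forward applies.

Dec 15, 2031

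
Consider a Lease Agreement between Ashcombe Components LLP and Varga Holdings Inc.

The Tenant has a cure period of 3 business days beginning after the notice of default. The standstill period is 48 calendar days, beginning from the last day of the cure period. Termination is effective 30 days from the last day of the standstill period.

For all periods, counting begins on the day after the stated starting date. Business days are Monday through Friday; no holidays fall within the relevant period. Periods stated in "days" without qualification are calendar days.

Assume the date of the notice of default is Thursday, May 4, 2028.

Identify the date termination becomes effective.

The last day of the cure period: counting 3 business days from Thursday, May 4, 2028 (May 5, May 8, May 9, skipping weekends) reaches Tuesday, May 9, 2028.
The last day of the standstill period: 48 calendar days after May 9, 2028 is June 26, 2028.
The date termination becomes effective: 30 calendar days after June 26, 2028 is July 26, 2028.

July 26, 2028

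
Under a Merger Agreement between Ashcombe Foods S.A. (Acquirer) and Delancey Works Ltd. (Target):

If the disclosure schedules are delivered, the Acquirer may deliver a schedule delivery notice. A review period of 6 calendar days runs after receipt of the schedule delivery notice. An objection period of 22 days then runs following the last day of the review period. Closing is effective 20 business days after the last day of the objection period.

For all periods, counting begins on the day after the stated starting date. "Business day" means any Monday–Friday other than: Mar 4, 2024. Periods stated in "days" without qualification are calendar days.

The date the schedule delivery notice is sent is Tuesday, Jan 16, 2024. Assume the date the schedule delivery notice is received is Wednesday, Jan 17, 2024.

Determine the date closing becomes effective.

The last day of the review period: 6 calendar days after Jan 17, 2024 is Jan 23, 2024.
The last day of the objection period: Jan 23, 2024 + 22 days = Feb 14, 2024.
The date closing becomes effective: counting 20 business days from Wednesday, Feb 14, 2024 (Feb 15, Feb 16, Feb 19, Feb 20, …, Mar 12, Mar 13, Mar 14, skipping weekends and the listed holiday on Mar 4) reaches Thursday, Mar 14, 2024.

Mar 14, 2024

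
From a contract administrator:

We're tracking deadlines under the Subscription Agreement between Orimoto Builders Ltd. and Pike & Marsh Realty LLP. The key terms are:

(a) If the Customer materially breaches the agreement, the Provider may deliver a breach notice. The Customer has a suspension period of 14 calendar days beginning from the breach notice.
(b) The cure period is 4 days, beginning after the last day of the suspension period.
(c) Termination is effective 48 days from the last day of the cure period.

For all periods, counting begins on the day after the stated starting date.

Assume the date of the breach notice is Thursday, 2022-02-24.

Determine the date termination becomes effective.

The last day of the suspension period: 14 calendar days after 2022-02-24 is 2022-03-10.
The last day of the cure period: 4 calendar days after 2022-03-10 is 2022-03-14.
The date termination becomes effective: 48 calendar days after 2022-03-14 is 2022-05-01.

2022-05-01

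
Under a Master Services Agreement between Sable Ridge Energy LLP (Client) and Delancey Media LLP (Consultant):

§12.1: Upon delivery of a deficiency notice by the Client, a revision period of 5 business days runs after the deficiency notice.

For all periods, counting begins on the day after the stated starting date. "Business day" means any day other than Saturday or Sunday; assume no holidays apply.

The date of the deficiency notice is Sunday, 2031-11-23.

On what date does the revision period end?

2031-11-28

The last day of the revision period: counting 5 business days from Sunday, 2031-11-23 (Nov 24, Nov 25, Nov 26, Nov 27, Nov 28, skipping weekends) reaches Friday, 2031-11-28.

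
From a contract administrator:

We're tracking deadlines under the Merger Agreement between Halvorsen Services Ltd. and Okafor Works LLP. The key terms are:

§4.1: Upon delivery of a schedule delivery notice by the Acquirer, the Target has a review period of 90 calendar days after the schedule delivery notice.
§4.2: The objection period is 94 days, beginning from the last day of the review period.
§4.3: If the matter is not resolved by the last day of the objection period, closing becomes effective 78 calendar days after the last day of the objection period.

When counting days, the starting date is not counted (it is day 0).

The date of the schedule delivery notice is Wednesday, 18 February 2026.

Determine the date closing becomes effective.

7 November 2026

The last day of the review period: 90 calendar days after 18 February 2026 is 19 May 2026.
The last day of the objection period: 94 calendar days after 19 May 2026 is 21 August 2026.
Adding 78 calendar days to 21 August 2026 gives 7 November 2026, which is the date closing becomes effective.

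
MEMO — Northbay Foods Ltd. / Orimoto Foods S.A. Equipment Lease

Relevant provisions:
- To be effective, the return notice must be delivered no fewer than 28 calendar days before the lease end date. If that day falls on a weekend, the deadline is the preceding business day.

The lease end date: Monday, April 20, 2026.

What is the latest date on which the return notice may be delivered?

March 23, 2026

April 20, 2026 minus 28 days is March 23, 2026. That is a Monday, so no adjustment is needed.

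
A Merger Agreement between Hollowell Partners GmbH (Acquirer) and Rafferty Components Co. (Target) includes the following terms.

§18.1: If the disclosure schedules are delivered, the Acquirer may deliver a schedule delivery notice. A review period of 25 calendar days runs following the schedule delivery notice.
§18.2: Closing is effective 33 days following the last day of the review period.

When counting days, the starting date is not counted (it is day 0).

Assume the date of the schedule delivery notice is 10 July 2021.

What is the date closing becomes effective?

Adding 25 calendar days to 10 July 2021 gives 4 August 2021, which is the last day of the review period.
Adding 33 calendar days to 4 August 2021 gives 6 September 2021, which is the date closing becomes effective.

6 September 2021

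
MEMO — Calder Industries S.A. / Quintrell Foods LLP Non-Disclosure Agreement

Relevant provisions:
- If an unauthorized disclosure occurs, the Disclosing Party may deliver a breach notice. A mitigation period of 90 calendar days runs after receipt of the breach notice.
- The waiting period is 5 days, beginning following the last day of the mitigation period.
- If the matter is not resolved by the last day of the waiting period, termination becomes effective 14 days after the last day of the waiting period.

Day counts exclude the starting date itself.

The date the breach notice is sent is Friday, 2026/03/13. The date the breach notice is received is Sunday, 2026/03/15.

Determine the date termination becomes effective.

2026/07/02

The last day of the mitigation period: 2026/03/15 + 90 days = 2026/06/13.
Adding 5 calendar days to 2026/06/13 gives 2026/06/18, which is the last day of the waiting period.
The date termination becomes effective: 14 calendar days after 2026/06/18 is 2026/07/02.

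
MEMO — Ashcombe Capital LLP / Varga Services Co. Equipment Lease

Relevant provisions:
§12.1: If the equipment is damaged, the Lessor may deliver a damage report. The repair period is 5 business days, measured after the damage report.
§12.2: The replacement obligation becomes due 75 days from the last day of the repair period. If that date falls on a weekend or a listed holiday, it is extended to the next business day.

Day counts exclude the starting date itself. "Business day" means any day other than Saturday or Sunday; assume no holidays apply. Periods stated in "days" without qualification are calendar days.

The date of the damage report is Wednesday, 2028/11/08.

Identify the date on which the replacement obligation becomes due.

From Wednesday, 2028/11/08, 5 business days (Nov 9, Nov 10, Nov 13, Nov 14, Nov 15, skipping weekends) brings us to Wednesday, 2028/11/15, which is the last day of the repair period.
Adding 75 calendar days to 2028/11/15 gives 2029/01/29, which is the date on which the replacement obligation becomes due. 2029/01/29 is a Monday, so no roll-forward applies.

2029/01/29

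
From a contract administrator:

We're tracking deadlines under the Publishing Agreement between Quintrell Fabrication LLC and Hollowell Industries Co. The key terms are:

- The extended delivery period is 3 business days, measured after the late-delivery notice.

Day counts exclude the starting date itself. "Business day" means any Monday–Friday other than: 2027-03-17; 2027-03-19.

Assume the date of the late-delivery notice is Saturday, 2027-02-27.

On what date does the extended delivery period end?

2027-03-03

From Saturday, 2027-02-27, 3 business days (Mar 1, Mar 2, Mar 3, skipping weekends) brings us to Wednesday, 2027-03-03, which is the last day of the extended delivery period.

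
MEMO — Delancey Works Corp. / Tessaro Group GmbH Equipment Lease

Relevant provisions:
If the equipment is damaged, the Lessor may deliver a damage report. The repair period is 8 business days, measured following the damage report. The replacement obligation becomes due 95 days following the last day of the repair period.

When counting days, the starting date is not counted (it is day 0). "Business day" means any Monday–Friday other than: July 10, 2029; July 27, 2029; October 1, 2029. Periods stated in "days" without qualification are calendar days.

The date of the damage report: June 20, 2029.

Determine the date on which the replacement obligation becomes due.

The last day of the repair period: 8 business days after Wednesday, June 20, 2029, skipping weekends — Jun 21, Jun 22, Jun 25, Jun 26, Jun 27, Jun 28, Jun 29, Jul 2 — lands on Monday, July 2, 2029.
The date on which the replacement obligation becomes due: July 2, 2029 + 95 days = October 5, 2029.

October 5, 2029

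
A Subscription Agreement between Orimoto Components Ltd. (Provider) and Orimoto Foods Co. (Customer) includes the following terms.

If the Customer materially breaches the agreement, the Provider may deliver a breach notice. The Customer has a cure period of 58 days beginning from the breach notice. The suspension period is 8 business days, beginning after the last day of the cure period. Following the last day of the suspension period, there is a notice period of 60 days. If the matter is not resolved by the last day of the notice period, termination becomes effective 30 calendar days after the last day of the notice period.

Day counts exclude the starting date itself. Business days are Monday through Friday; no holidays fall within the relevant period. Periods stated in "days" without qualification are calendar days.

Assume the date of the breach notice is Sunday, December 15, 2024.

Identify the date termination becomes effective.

May 22, 2025

The last day of the cure period: 58 calendar days after December 15, 2024 is February 11, 2025.
From Tuesday, February 11, 2025, 8 business days (Feb 12, Feb 13, Feb 14, Feb 17, Feb 18, Feb 19, Feb 20, Feb 21, skipping weekends) brings us to Friday, February 21, 2025, which is the last day of the suspension period.
Adding 60 calendar days to February 21, 2025 gives April 22, 2025, which is the last day of the notice period.
Adding 30 calendar days to April 22, 2025 gives May 22, 2025, which is the date termination becomes effective.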